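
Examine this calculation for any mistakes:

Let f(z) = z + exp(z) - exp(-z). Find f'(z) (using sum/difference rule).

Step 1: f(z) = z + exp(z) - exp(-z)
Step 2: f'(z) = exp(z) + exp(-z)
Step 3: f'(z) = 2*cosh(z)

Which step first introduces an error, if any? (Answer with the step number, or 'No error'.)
Step 2

Step 2 is incorrect due to a dropped term.
The step shows: exp(z) + exp(-z)
The correct value should be: exp(z) + 1 + exp(-z)

Explanation: A term was dropped: the term 1 was incorrectly omitted
The later steps are derived from this incorrect expression, so the error originates in Step 2.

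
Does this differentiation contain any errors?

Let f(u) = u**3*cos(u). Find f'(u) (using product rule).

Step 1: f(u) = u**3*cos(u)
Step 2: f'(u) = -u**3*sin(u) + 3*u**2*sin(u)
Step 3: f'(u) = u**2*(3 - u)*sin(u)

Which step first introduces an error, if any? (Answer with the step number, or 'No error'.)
Step 2

Step 2 is incorrect due to a wrong trig function.
The step shows: -u**3*sin(u) + 3*u**2*sin(u)
The correct value should be: -u**3*sin(u) + 3*u**2*cos(u)

Explanation: cos(u) was incorrectly written as sin(u): the term 3*u**2*cos(u) was incorrectly written as 3*u**2*sin(u)
The later steps are derived from this incorrect expression, so the error originates in Step 2.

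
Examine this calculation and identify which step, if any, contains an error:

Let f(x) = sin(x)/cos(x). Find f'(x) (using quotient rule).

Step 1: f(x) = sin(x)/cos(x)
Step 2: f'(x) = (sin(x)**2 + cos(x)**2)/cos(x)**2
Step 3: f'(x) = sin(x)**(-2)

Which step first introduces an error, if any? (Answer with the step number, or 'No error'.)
Step 3

Step 3 is incorrect due to a wrong trig function.
The step shows: sin(x)**(-2)
The correct value should be: cos(x)**(-2)

Explanation: cos(x) was incorrectly written as sin(x): the term cos(x)**(-2) was incorrectly written as sin(x)**(-2)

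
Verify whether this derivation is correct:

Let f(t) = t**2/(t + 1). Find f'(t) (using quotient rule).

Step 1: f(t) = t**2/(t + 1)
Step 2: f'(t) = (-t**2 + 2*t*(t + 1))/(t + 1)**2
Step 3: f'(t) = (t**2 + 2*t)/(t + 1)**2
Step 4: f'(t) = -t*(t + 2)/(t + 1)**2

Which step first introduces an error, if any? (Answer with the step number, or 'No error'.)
Step 4

Step 4 is incorrect due to a sign flip.
The step shows: -t*(t + 2)/(t + 1)**2
The correct value should be: t*(t + 2)/(t + 1)**2

Explanation: The sign of the whole expression was flipped: the term t*(t + 2)/(t + 1)**2 was incorrectly written as -t*(t + 2)/(t + 1)**2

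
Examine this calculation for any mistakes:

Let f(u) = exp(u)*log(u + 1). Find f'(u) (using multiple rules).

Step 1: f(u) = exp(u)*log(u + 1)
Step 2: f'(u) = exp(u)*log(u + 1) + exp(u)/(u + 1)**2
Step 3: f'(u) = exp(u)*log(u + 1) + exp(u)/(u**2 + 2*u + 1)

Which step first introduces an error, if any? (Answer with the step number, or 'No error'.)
Step 2

Step 2 is incorrect due to a wrong exponent.
The step shows: exp(u)*log(u + 1) + exp(u)/(u + 1)**2
The correct value should be: exp(u)*log(u + 1) + exp(u)/(u + 1)

Explanation: The exponent -1 on u + 1 was incorrectly written as -2: the term exp(u)/(u + 1) was incorrectly written as exp(u)/(u + 1)**2
The later steps are derived from this incorrect expression, so the error originates in Step 2.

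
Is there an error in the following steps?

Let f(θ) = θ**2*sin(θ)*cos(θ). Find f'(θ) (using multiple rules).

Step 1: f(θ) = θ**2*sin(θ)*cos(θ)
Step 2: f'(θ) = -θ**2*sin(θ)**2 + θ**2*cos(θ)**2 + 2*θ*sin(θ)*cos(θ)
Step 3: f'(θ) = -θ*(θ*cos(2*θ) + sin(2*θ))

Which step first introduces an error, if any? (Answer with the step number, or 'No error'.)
Step 3

Step 3 is incorrect due to a sign flip.
The step shows: -θ*(θ*cos(2*θ) + sin(2*θ))
The correct value should be: θ*(θ*cos(2*θ) + sin(2*θ))

Explanation: The sign of the whole expression was flipped: the term θ*(θ*cos(2*θ) + sin(2*θ)) was incorrectly written as -θ*(θ*cos(2*θ) + sin(2*θ))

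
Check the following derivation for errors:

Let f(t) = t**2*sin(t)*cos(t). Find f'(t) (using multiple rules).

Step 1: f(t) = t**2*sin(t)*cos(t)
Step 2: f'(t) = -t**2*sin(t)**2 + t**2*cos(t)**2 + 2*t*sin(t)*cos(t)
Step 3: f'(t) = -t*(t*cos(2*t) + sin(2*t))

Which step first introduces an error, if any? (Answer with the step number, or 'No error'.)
Step 3

Step 3 is incorrect due to a sign flip.
The step shows: -t*(t*cos(2*t) + sin(2*t))
The correct value should be: t*(t*cos(2*t) + sin(2*t))

Explanation: The sign of the whole expression was flipped: the term t*(t*cos(2*t) + sin(2*t)) was incorrectly written as -t*(t*cos(2*t) + sin(2*t))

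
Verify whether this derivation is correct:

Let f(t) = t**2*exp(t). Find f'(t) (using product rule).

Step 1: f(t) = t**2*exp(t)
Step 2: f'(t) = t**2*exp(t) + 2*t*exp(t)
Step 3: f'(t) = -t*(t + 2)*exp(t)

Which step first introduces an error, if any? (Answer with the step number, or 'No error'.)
Step 3

Step 3 is incorrect due to a sign flip.
The step shows: -t*(t + 2)*exp(t)
The correct value should be: t*(t + 2)*exp(t)

Explanation: The sign of the whole expression was flipped: the term t*(t + 2)*exp(t) was incorrectly written as -t*(t + 2)*exp(t)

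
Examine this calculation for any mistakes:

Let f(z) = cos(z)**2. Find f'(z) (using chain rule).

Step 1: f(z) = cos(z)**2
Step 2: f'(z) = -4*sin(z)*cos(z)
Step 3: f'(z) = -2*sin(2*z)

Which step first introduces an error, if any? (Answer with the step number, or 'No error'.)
Step 2

Step 2 is incorrect due to a wrong coefficient.
The step shows: -4*sin(z)*cos(z)
The correct value should be: -2*sin(z)*cos(z)

Explanation: The coefficient -2 was incorrectly written as -4: the term -2*sin(z)*cos(z) was incorrectly written as -4*sin(z)*cos(z)
The later steps are derived from this incorrect expression, so the error originates in Step 2.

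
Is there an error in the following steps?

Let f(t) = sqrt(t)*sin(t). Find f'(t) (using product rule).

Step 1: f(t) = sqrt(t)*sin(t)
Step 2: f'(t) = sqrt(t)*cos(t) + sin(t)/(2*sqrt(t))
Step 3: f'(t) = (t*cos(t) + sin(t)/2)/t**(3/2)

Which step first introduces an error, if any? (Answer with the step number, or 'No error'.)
Step 3

Step 3 is incorrect due to a wrong exponent.
The step shows: (t*cos(t) + sin(t)/2)/t**(3/2)
The correct value should be: (t*cos(t) + sin(t)/2)/sqrt(t)

Explanation: The exponent -1/2 on t was incorrectly written as -3/2: the term (t*cos(t) + sin(t)/2)/sqrt(t) was incorrectly written as (t*cos(t) + sin(t)/2)/t**(3/2)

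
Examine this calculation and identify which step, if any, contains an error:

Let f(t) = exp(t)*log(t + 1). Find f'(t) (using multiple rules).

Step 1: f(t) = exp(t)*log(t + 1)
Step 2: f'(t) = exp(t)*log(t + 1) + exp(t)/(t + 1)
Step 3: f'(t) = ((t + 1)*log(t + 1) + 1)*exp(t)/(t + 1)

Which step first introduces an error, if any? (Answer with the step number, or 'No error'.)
No error

All steps in this derivation are correct.
The final answer f'(t) = ((t + 1)*log(t + 1) + 1)*exp(t)/(t + 1) is valid.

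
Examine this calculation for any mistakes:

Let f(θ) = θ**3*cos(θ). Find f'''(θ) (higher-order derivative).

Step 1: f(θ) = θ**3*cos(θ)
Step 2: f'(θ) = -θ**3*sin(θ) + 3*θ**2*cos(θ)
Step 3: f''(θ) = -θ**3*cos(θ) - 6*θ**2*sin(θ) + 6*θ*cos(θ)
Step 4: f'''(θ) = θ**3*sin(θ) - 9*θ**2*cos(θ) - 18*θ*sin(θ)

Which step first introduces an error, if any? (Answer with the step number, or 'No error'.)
Step 4

Step 4 is incorrect due to a dropped term.
The step shows: θ**3*sin(θ) - 9*θ**2*cos(θ) - 18*θ*sin(θ)
The correct value should be: θ**3*sin(θ) - 9*θ**2*cos(θ) - 18*θ*sin(θ) + 6*cos(θ)

Explanation: A term was dropped: the term 6*cos(θ) was incorrectly omitted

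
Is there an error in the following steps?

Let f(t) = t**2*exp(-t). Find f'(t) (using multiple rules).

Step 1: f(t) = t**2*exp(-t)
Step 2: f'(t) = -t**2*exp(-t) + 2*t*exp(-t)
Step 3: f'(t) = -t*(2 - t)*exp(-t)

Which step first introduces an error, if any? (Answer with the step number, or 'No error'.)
Step 3

Step 3 is incorrect due to a sign flip.
The step shows: -t*(2 - t)*exp(-t)
The correct value should be: t*(2 - t)*exp(-t)

Explanation: The sign of the whole expression was flipped: the term t*(2 - t)*exp(-t) was incorrectly written as -t*(2 - t)*exp(-t)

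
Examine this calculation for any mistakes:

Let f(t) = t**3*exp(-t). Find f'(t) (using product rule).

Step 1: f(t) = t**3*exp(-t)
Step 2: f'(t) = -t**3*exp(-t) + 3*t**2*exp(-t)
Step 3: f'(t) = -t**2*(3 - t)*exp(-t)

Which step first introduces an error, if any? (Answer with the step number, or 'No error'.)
Step 3

Step 3 is incorrect due to a sign flip.
The step shows: -t**2*(3 - t)*exp(-t)
The correct value should be: t**2*(3 - t)*exp(-t)

Explanation: The sign of the whole expression was flipped: the term t**2*(3 - t)*exp(-t) was incorrectly written as -t**2*(3 - t)*exp(-t)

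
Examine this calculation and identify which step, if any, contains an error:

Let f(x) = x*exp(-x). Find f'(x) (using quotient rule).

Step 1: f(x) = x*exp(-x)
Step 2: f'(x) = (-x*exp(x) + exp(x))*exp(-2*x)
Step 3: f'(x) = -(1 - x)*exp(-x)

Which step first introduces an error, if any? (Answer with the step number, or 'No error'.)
Step 3

Step 3 is incorrect due to a sign flip.
The step shows: -(1 - x)*exp(-x)
The correct value should be: (1 - x)*exp(-x)

Explanation: The sign of the whole expression was flipped: the term (1 - x)*exp(-x) was incorrectly written as -(1 - x)*exp(-x)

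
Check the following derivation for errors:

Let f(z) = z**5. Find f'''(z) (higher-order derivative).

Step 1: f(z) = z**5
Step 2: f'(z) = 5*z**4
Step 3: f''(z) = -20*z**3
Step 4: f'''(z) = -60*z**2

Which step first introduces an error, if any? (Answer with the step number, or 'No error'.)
Step 3

Step 3 is incorrect due to a sign flip.
The step shows: -20*z**3
The correct value should be: 20*z**3

Explanation: The sign of the whole expression was flipped: the term 20*z**3 was incorrectly written as -20*z**3
The later steps are derived from this incorrect expression, so the error originates in Step 3.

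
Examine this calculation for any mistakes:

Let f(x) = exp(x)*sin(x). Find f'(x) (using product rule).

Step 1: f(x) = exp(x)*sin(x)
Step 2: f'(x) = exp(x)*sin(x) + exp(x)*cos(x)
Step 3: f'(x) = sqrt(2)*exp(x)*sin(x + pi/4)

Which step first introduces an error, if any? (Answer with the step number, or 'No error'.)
No error

All steps in this derivation are correct.
The final answer f'(x) = sqrt(2)*exp(x)*sin(x + pi/4) is valid.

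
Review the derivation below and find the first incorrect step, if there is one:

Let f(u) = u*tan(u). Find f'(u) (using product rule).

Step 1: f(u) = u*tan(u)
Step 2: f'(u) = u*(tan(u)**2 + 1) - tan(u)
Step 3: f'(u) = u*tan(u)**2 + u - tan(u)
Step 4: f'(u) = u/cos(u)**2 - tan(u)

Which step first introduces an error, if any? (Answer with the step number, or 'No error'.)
Step 2

Step 2 is incorrect due to a sign flip.
The step shows: u*(tan(u)**2 + 1) - tan(u)
The correct value should be: u*(tan(u)**2 + 1) + tan(u)

Explanation: The sign of one term was flipped: the term tan(u) was incorrectly written as -tan(u)
The later steps are derived from this incorrect expression, so the error originates in Step 2.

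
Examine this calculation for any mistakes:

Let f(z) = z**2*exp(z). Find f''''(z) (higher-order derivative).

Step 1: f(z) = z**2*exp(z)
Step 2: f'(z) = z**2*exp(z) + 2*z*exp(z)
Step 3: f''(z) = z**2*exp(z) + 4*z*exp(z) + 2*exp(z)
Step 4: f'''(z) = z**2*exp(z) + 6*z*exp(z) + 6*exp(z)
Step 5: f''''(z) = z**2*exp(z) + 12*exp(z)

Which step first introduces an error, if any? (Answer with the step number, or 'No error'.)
Step 5

Step 5 is incorrect due to a dropped term.
The step shows: z**2*exp(z) + 12*exp(z)
The correct value should be: z**2*exp(z) + 8*z*exp(z) + 12*exp(z)

Explanation: A term was dropped: the term 8*z*exp(z) was incorrectly omitted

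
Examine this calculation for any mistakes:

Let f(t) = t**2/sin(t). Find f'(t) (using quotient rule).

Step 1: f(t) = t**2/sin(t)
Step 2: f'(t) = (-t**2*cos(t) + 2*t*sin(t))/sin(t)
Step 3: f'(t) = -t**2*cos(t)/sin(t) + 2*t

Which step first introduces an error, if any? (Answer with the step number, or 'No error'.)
Step 2

Step 2 is incorrect due to a wrong exponent.
The step shows: (-t**2*cos(t) + 2*t*sin(t))/sin(t)
The correct value should be: (-t**2*cos(t) + 2*t*sin(t))/sin(t)**2

Explanation: The exponent -2 on sin(t) was incorrectly written as -1: the term (-t**2*cos(t) + 2*t*sin(t))/sin(t)**2 was incorrectly written as (-t**2*cos(t) + 2*t*sin(t))/sin(t)
The later steps are derived from this incorrect expression, so the error originates in Step 2.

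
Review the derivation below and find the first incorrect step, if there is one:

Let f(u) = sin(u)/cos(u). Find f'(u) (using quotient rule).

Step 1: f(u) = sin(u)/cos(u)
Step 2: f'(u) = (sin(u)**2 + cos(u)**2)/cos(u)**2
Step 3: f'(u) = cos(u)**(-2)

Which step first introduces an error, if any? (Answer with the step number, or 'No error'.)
No error

All steps in this derivation are correct.
The final answer f'(u) = cos(u)**(-2) is valid.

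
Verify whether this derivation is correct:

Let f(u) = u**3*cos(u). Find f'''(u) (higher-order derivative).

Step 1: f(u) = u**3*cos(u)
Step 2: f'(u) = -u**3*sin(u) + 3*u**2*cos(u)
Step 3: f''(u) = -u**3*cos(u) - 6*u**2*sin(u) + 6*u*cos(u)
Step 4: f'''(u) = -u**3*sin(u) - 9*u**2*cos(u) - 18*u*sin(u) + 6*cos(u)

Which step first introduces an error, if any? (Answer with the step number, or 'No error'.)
Step 4

Step 4 is incorrect due to a sign flip.
The step shows: -u**3*sin(u) - 9*u**2*cos(u) - 18*u*sin(u) + 6*cos(u)
The correct value should be: u**3*sin(u) - 9*u**2*cos(u) - 18*u*sin(u) + 6*cos(u)

Explanation: The sign of one term was flipped: the term u**3*sin(u) was incorrectly written as -u**3*sin(u)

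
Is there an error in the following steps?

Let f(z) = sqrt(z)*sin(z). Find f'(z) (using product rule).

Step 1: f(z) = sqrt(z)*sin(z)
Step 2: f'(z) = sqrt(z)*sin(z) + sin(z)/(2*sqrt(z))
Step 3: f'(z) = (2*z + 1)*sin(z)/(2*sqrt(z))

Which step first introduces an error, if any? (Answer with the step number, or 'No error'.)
Step 2

Step 2 is incorrect due to a wrong trig function.
The step shows: sqrt(z)*sin(z) + sin(z)/(2*sqrt(z))
The correct value should be: sqrt(z)*cos(z) + sin(z)/(2*sqrt(z))

Explanation: cos(z) was incorrectly written as sin(z): the term sqrt(z)*cos(z) was incorrectly written as sqrt(z)*sin(z)
The later steps are derived from this incorrect expression, so the error originates in Step 2.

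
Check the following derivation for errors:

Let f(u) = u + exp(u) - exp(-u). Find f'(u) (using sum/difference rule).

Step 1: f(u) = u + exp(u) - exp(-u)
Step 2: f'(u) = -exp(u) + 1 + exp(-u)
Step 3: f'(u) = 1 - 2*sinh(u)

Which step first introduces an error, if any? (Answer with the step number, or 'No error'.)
Step 2

Step 2 is incorrect due to a sign flip.
The step shows: -exp(u) + 1 + exp(-u)
The correct value should be: exp(u) + 1 + exp(-u)

Explanation: The sign of one term was flipped: the term exp(u) was incorrectly written as -exp(u)
The later steps are derived from this incorrect expression, so the error originates in Step 2.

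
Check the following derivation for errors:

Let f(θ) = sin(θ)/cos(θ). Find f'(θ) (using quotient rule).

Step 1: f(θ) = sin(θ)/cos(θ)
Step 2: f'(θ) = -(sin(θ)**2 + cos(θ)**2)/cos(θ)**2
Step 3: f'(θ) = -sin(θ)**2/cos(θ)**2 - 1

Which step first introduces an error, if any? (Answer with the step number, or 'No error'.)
Step 2

Step 2 is incorrect due to a sign flip.
The step shows: -(sin(θ)**2 + cos(θ)**2)/cos(θ)**2
The correct value should be: (sin(θ)**2 + cos(θ)**2)/cos(θ)**2

Explanation: The sign of the whole expression was flipped: the term (sin(θ)**2 + cos(θ)**2)/cos(θ)**2 was incorrectly written as -(sin(θ)**2 + cos(θ)**2)/cos(θ)**2
The later steps are derived from this incorrect expression, so the error originates in Step 2.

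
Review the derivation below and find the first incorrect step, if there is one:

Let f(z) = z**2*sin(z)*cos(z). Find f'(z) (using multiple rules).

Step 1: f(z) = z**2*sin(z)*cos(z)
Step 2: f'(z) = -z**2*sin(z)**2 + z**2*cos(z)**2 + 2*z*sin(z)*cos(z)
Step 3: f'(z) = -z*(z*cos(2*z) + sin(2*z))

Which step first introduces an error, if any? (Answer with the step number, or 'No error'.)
Step 3

Step 3 is incorrect due to a sign flip.
The step shows: -z*(z*cos(2*z) + sin(2*z))
The correct value should be: z*(z*cos(2*z) + sin(2*z))

Explanation: The sign of the whole expression was flipped: the term z*(z*cos(2*z) + sin(2*z)) was incorrectly written as -z*(z*cos(2*z) + sin(2*z))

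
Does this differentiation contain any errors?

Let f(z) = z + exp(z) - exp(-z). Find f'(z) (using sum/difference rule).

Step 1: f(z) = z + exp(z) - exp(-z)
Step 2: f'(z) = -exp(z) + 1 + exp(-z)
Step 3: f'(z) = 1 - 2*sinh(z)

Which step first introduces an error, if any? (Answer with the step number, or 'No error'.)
Step 2

Step 2 is incorrect due to a sign flip.
The step shows: -exp(z) + 1 + exp(-z)
The correct value should be: exp(z) + 1 + exp(-z)

Explanation: The sign of one term was flipped: the term exp(z) was incorrectly written as -exp(z)
The later steps are derived from this incorrect expression, so the error originates in Step 2.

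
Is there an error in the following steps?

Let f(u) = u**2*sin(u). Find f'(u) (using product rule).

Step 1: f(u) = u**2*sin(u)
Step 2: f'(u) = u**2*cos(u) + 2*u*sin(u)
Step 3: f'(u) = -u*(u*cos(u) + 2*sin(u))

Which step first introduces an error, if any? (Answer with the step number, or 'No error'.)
Step 3

Step 3 is incorrect due to a sign flip.
The step shows: -u*(u*cos(u) + 2*sin(u))
The correct value should be: u*(u*cos(u) + 2*sin(u))

Explanation: The sign of the whole expression was flipped: the term u*(u*cos(u) + 2*sin(u)) was incorrectly written as -u*(u*cos(u) + 2*sin(u))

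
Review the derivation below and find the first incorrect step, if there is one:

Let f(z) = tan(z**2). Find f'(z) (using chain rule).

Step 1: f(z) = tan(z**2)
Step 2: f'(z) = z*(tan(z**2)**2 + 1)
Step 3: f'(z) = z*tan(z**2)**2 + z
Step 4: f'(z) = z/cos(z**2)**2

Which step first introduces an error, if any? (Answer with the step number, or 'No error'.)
Step 2

Step 2 is incorrect due to a wrong coefficient.
The step shows: z*(tan(z**2)**2 + 1)
The correct value should be: 2*z*(tan(z**2)**2 + 1)

Explanation: The coefficient 2 was incorrectly written as 1: the term 2*z*(tan(z**2)**2 + 1) was incorrectly written as z*(tan(z**2)**2 + 1)
The later steps are derived from this incorrect expression, so the error originates in Step 2.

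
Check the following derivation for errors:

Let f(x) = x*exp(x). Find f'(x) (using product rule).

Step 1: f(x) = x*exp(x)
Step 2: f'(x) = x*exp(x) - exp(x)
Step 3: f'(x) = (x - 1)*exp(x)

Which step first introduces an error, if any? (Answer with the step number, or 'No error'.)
Step 2

Step 2 is incorrect due to a sign flip.
The step shows: x*exp(x) - exp(x)
The correct value should be: x*exp(x) + exp(x)

Explanation: The sign of one term was flipped: the term exp(x) was incorrectly written as -exp(x)
The later steps are derived from this incorrect expression, so the error originates in Step 2.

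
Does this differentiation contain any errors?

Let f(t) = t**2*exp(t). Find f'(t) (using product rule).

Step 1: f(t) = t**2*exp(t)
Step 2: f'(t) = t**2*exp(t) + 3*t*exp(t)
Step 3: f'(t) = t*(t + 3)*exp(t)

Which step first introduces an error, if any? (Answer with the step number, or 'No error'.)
Step 2

Step 2 is incorrect due to a wrong coefficient.
The step shows: t**2*exp(t) + 3*t*exp(t)
The correct value should be: t**2*exp(t) + 2*t*exp(t)

Explanation: The coefficient 2 was incorrectly written as 3: the term 2*t*exp(t) was incorrectly written as 3*t*exp(t)
The later steps are derived from this incorrect expression, so the error originates in Step 2.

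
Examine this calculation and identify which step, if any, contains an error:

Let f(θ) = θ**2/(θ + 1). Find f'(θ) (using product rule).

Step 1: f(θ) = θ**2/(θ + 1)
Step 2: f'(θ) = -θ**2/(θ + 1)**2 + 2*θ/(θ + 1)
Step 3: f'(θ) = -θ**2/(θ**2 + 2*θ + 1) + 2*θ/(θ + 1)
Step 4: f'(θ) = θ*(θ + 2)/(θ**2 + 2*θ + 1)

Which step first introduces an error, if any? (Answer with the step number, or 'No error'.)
No error

All steps in this derivation are correct.
The final answer f'(θ) = θ*(θ + 2)/(θ**2 + 2*θ + 1) is valid.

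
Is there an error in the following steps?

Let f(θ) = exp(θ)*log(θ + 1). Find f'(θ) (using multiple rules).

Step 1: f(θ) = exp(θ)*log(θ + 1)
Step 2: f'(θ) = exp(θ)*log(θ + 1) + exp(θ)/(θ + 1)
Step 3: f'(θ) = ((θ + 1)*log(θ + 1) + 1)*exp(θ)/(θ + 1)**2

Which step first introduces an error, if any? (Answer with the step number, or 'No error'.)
Step 3

Step 3 is incorrect due to a wrong exponent.
The step shows: ((θ + 1)*log(θ + 1) + 1)*exp(θ)/(θ + 1)**2
The correct value should be: ((θ + 1)*log(θ + 1) + 1)*exp(θ)/(θ + 1)

Explanation: The exponent -1 on θ + 1 was incorrectly written as -2: the term ((θ + 1)*log(θ + 1) + 1)*exp(θ)/(θ + 1) was incorrectly written as ((θ + 1)*log(θ + 1) + 1)*exp(θ)/(θ + 1)**2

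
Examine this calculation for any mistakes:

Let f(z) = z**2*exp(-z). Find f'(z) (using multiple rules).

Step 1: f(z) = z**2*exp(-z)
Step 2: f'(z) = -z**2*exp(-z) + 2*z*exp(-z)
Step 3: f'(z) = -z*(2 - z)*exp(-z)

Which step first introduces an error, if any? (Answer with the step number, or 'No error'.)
Step 3

Step 3 is incorrect due to a sign flip.
The step shows: -z*(2 - z)*exp(-z)
The correct value should be: z*(2 - z)*exp(-z)

Explanation: The sign of the whole expression was flipped: the term z*(2 - z)*exp(-z) was incorrectly written as -z*(2 - z)*exp(-z)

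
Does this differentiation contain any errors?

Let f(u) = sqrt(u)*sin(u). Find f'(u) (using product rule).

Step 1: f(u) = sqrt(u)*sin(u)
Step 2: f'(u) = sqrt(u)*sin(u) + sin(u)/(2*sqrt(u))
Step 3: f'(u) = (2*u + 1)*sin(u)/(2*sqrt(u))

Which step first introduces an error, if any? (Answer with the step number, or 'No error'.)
Step 2

Step 2 is incorrect due to a wrong trig function.
The step shows: sqrt(u)*sin(u) + sin(u)/(2*sqrt(u))
The correct value should be: sqrt(u)*cos(u) + sin(u)/(2*sqrt(u))

Explanation: cos(u) was incorrectly written as sin(u): the term sqrt(u)*cos(u) was incorrectly written as sqrt(u)*sin(u)
The later steps are derived from this incorrect expression, so the error originates in Step 2.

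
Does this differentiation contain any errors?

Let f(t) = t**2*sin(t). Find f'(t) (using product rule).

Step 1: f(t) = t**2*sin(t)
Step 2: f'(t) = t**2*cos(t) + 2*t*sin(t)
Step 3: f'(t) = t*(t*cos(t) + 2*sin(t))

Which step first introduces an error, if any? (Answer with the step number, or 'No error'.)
No error

All steps in this derivation are correct.
The final answer f'(t) = t*(t*cos(t) + 2*sin(t)) is valid.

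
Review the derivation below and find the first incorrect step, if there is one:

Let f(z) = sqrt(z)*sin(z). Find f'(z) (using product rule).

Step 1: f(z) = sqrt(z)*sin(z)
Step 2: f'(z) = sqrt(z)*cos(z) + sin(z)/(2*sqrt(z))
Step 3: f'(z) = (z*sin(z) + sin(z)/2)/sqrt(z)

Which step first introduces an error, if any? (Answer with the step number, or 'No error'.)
Step 3

Step 3 is incorrect due to a wrong trig function.
The step shows: (z*sin(z) + sin(z)/2)/sqrt(z)
The correct value should be: (z*cos(z) + sin(z)/2)/sqrt(z)

Explanation: cos(z) was incorrectly written as sin(z): the term (z*cos(z) + sin(z)/2)/sqrt(z) was incorrectly written as (z*sin(z) + sin(z)/2)/sqrt(z)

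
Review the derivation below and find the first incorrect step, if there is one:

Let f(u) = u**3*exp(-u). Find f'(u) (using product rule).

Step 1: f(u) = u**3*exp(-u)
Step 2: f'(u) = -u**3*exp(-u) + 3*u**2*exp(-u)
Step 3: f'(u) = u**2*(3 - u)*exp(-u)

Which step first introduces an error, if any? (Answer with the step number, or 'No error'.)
No error

All steps in this derivation are correct.
The final answer f'(u) = u**2*(3 - u)*exp(-u) is valid.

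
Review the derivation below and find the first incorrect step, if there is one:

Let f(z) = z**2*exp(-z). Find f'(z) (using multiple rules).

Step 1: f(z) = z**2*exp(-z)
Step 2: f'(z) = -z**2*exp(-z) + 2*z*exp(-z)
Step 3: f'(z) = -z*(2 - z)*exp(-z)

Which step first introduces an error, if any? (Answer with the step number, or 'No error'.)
Step 3

Step 3 is incorrect due to a sign flip.
The step shows: -z*(2 - z)*exp(-z)
The correct value should be: z*(2 - z)*exp(-z)

Explanation: The sign of the whole expression was flipped: the term z*(2 - z)*exp(-z) was incorrectly written as -z*(2 - z)*exp(-z)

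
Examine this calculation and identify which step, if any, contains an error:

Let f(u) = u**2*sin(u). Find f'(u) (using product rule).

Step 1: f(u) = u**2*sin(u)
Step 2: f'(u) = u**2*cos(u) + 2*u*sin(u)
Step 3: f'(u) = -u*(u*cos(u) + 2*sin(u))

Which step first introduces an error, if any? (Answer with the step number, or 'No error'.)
Step 3

Step 3 is incorrect due to a sign flip.
The step shows: -u*(u*cos(u) + 2*sin(u))
The correct value should be: u*(u*cos(u) + 2*sin(u))

Explanation: The sign of the whole expression was flipped: the term u*(u*cos(u) + 2*sin(u)) was incorrectly written as -u*(u*cos(u) + 2*sin(u))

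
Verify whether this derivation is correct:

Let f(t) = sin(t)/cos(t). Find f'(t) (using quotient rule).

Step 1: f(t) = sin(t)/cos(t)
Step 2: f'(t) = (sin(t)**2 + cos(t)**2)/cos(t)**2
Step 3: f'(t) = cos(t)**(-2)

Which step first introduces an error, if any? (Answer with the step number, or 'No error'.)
No error

All steps in this derivation are correct.
The final answer f'(t) = cos(t)**(-2) is valid.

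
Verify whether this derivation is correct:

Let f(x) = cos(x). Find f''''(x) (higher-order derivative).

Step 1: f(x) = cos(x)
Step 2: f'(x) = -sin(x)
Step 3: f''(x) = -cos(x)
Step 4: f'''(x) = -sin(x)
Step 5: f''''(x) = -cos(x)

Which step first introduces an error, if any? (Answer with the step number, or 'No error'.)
Step 4

Step 4 is incorrect due to a sign flip.
The step shows: -sin(x)
The correct value should be: sin(x)

Explanation: The sign of the whole expression was flipped: the term sin(x) was incorrectly written as -sin(x)
The later steps are derived from this incorrect expression, so the error originates in Step 4.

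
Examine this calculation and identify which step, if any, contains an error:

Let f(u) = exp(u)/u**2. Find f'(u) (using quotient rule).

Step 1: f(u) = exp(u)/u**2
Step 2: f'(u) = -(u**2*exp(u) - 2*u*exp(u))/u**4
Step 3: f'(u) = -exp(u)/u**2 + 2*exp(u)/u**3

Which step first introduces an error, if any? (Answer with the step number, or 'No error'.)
Step 2

Step 2 is incorrect due to a sign flip.
The step shows: -(u**2*exp(u) - 2*u*exp(u))/u**4
The correct value should be: (u**2*exp(u) - 2*u*exp(u))/u**4

Explanation: The sign of the whole expression was flipped: the term (u**2*exp(u) - 2*u*exp(u))/u**4 was incorrectly written as -(u**2*exp(u) - 2*u*exp(u))/u**4
The later steps are derived from this incorrect expression, so the error originates in Step 2.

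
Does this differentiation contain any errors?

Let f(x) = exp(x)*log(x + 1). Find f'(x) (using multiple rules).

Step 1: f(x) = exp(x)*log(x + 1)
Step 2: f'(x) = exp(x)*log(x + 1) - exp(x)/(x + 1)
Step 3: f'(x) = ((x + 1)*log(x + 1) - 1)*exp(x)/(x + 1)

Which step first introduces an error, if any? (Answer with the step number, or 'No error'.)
Step 2

Step 2 is incorrect due to a sign flip.
The step shows: exp(x)*log(x + 1) - exp(x)/(x + 1)
The correct value should be: exp(x)*log(x + 1) + exp(x)/(x + 1)

Explanation: The sign of one term was flipped: the term exp(x)/(x + 1) was incorrectly written as -exp(x)/(x + 1)
The later steps are derived from this incorrect expression, so the error originates in Step 2.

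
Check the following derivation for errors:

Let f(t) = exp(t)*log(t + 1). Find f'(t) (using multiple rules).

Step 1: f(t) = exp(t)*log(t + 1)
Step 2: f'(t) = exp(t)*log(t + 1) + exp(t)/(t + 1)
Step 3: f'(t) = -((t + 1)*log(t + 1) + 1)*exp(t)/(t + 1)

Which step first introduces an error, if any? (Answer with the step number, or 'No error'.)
Step 3

Step 3 is incorrect due to a sign flip.
The step shows: -((t + 1)*log(t + 1) + 1)*exp(t)/(t + 1)
The correct value should be: ((t + 1)*log(t + 1) + 1)*exp(t)/(t + 1)

Explanation: The sign of the whole expression was flipped: the term ((t + 1)*log(t + 1) + 1)*exp(t)/(t + 1) was incorrectly written as -((t + 1)*log(t + 1) + 1)*exp(t)/(t + 1)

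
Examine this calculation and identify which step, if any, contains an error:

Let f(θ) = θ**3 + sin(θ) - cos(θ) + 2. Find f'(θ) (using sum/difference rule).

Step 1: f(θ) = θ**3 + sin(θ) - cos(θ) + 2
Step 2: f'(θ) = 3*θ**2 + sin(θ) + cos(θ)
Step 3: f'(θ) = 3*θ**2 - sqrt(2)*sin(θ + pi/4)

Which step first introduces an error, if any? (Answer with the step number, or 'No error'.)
Step 3

Step 3 is incorrect due to a sign flip.
The step shows: 3*θ**2 - sqrt(2)*sin(θ + pi/4)
The correct value should be: 3*θ**2 + sqrt(2)*sin(θ + pi/4)

Explanation: The sign of one term was flipped: the term sqrt(2)*sin(θ + pi/4) was incorrectly written as -sqrt(2)*sin(θ + pi/4)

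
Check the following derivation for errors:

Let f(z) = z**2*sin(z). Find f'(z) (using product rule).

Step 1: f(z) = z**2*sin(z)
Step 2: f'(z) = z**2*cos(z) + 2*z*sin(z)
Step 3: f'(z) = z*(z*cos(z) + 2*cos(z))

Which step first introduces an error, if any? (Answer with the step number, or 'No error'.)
Step 3

Step 3 is incorrect due to a wrong trig function.
The step shows: z*(z*cos(z) + 2*cos(z))
The correct value should be: z*(z*cos(z) + 2*sin(z))

Explanation: sin(z) was incorrectly written as cos(z): the term z*(z*cos(z) + 2*sin(z)) was incorrectly written as z*(z*cos(z) + 2*cos(z))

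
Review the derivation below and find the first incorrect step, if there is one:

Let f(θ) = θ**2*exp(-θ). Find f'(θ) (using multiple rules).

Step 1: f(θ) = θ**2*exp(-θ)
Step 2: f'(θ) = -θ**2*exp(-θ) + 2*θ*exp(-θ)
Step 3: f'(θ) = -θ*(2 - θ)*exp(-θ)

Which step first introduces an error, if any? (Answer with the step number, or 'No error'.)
Step 3

Step 3 is incorrect due to a sign flip.
The step shows: -θ*(2 - θ)*exp(-θ)
The correct value should be: θ*(2 - θ)*exp(-θ)

Explanation: The sign of the whole expression was flipped: the term θ*(2 - θ)*exp(-θ) was incorrectly written as -θ*(2 - θ)*exp(-θ)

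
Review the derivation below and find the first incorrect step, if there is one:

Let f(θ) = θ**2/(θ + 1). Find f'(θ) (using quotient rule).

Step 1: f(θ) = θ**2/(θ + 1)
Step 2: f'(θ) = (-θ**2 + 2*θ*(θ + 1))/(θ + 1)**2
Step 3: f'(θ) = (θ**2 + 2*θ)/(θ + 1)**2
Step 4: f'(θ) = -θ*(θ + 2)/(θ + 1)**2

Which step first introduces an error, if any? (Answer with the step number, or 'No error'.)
Step 4

Step 4 is incorrect due to a sign flip.
The step shows: -θ*(θ + 2)/(θ + 1)**2
The correct value should be: θ*(θ + 2)/(θ + 1)**2

Explanation: The sign of the whole expression was flipped: the term θ*(θ + 2)/(θ + 1)**2 was incorrectly written as -θ*(θ + 2)/(θ + 1)**2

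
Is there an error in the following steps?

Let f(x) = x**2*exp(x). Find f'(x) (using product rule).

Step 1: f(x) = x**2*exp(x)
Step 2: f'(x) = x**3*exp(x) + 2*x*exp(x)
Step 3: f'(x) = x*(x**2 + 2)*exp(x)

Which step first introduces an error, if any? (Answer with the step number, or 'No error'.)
Step 2

Step 2 is incorrect due to a wrong exponent.
The step shows: x**3*exp(x) + 2*x*exp(x)
The correct value should be: x**2*exp(x) + 2*x*exp(x)

Explanation: The exponent 2 on x was incorrectly written as 3: the term x**2*exp(x) was incorrectly written as x**3*exp(x)
The later steps are derived from this incorrect expression, so the error originates in Step 2.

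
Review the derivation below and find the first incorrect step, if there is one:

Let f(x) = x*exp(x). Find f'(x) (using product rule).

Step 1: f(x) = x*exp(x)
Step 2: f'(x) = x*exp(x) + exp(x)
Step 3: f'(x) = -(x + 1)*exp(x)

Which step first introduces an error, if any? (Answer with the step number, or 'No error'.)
Step 3

Step 3 is incorrect due to a sign flip.
The step shows: -(x + 1)*exp(x)
The correct value should be: (x + 1)*exp(x)

Explanation: The sign of the whole expression was flipped: the term (x + 1)*exp(x) was incorrectly written as -(x + 1)*exp(x)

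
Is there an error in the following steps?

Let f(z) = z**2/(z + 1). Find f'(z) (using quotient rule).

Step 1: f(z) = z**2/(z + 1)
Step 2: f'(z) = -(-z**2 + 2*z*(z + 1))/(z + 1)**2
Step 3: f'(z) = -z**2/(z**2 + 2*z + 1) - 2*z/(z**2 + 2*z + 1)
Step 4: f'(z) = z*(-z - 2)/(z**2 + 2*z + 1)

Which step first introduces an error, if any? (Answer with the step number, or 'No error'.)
Step 2

Step 2 is incorrect due to a sign flip.
The step shows: -(-z**2 + 2*z*(z + 1))/(z + 1)**2
The correct value should be: (-z**2 + 2*z*(z + 1))/(z + 1)**2

Explanation: The sign of the whole expression was flipped: the term (-z**2 + 2*z*(z + 1))/(z + 1)**2 was incorrectly written as -(-z**2 + 2*z*(z + 1))/(z + 1)**2
The later steps are derived from this incorrect expression, so the error originates in Step 2.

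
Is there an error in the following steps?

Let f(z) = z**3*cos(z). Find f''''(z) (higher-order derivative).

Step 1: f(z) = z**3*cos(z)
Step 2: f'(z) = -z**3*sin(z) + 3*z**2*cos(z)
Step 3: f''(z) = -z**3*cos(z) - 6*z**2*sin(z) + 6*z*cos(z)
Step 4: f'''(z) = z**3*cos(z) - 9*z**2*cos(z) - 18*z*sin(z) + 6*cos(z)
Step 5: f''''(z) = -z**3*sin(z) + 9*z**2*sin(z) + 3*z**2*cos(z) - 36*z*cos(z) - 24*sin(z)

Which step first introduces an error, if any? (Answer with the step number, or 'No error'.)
Step 4

Step 4 is incorrect due to a wrong trig function.
The step shows: z**3*cos(z) - 9*z**2*cos(z) - 18*z*sin(z) + 6*cos(z)
The correct value should be: z**3*sin(z) - 9*z**2*cos(z) - 18*z*sin(z) + 6*cos(z)

Explanation: sin(z) was incorrectly written as cos(z): the term z**3*sin(z) was incorrectly written as z**3*cos(z)
The later steps are derived from this incorrect expression, so the error originates in Step 4.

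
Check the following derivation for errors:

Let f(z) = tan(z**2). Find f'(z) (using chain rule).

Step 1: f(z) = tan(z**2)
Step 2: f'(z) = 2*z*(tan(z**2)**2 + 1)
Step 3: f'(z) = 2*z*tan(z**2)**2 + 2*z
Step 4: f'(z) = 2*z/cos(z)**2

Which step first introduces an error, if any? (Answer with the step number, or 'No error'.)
Step 4

Step 4 is incorrect due to a wrong exponent.
The step shows: 2*z/cos(z)**2
The correct value should be: 2*z/cos(z**2)**2

Explanation: The exponent 2 on z was incorrectly written as 1: the term 2*z/cos(z**2)**2 was incorrectly written as 2*z/cos(z)**2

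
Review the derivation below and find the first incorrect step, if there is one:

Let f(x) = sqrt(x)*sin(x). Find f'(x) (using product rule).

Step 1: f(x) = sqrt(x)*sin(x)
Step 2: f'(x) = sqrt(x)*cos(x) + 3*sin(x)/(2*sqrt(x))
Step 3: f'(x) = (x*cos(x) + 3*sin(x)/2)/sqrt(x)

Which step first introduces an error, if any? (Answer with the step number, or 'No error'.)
Step 2

Step 2 is incorrect due to a wrong coefficient.
The step shows: sqrt(x)*cos(x) + 3*sin(x)/(2*sqrt(x))
The correct value should be: sqrt(x)*cos(x) + sin(x)/(2*sqrt(x))

Explanation: The coefficient 1/2 was incorrectly written as 3/2: the term sin(x)/(2*sqrt(x)) was incorrectly written as 3*sin(x)/(2*sqrt(x))
The later steps are derived from this incorrect expression, so the error originates in Step 2.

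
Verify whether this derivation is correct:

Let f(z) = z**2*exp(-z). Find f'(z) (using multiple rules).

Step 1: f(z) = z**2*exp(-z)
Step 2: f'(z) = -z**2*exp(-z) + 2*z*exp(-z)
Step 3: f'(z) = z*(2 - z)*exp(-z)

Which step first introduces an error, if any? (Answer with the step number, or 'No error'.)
No error

All steps in this derivation are correct.
The final answer f'(z) = z*(2 - z)*exp(-z) is valid.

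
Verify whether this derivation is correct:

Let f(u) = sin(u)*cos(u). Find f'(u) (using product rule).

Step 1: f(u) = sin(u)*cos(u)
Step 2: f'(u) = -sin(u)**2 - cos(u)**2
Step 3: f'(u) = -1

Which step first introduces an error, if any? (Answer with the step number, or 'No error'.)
Step 2

Step 2 is incorrect due to a sign flip.
The step shows: -sin(u)**2 - cos(u)**2
The correct value should be: -sin(u)**2 + cos(u)**2

Explanation: The sign of one term was flipped: the term cos(u)**2 was incorrectly written as -cos(u)**2
The later steps are derived from this incorrect expression, so the error originates in Step 2.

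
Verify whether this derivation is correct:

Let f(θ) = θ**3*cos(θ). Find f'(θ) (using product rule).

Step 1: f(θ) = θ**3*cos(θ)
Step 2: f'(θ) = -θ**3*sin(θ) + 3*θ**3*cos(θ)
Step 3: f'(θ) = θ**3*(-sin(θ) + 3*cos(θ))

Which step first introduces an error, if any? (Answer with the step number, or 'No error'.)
Step 2

Step 2 is incorrect due to a wrong exponent.
The step shows: -θ**3*sin(θ) + 3*θ**3*cos(θ)
The correct value should be: -θ**3*sin(θ) + 3*θ**2*cos(θ)

Explanation: The exponent 2 on θ was incorrectly written as 3: the term 3*θ**2*cos(θ) was incorrectly written as 3*θ**3*cos(θ)
The later steps are derived from this incorrect expression, so the error originates in Step 2.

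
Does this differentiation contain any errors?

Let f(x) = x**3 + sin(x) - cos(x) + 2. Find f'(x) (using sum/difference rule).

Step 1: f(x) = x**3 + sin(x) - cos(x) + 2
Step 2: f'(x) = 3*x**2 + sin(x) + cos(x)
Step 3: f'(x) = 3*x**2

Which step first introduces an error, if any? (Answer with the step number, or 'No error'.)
Step 3

Step 3 is incorrect due to a dropped term.
The step shows: 3*x**2
The correct value should be: 3*x**2 + sqrt(2)*sin(x + pi/4)

Explanation: A term was dropped: the term sqrt(2)*sin(x + pi/4) was incorrectly omitted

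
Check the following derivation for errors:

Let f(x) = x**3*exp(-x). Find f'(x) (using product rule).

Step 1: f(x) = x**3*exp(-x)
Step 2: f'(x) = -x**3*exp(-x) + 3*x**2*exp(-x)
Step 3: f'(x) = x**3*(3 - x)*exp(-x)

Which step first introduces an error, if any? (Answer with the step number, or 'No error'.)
Step 3

Step 3 is incorrect due to a wrong exponent.
The step shows: x**3*(3 - x)*exp(-x)
The correct value should be: x**2*(3 - x)*exp(-x)

Explanation: The exponent 2 on x was incorrectly written as 3: the term x**2*(3 - x)*exp(-x) was incorrectly written as x**3*(3 - x)*exp(-x)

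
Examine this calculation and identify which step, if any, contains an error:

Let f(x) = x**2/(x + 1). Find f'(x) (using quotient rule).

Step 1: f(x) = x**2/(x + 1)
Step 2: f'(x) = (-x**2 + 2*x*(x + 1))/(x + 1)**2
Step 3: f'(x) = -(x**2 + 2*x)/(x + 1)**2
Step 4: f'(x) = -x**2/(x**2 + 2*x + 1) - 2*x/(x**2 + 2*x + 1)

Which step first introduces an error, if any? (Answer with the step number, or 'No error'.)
Step 3

Step 3 is incorrect due to a sign flip.
The step shows: -(x**2 + 2*x)/(x + 1)**2
The correct value should be: (x**2 + 2*x)/(x + 1)**2

Explanation: The sign of the whole expression was flipped: the term (x**2 + 2*x)/(x + 1)**2 was incorrectly written as -(x**2 + 2*x)/(x + 1)**2
The later steps are derived from this incorrect expression, so the error originates in Step 3.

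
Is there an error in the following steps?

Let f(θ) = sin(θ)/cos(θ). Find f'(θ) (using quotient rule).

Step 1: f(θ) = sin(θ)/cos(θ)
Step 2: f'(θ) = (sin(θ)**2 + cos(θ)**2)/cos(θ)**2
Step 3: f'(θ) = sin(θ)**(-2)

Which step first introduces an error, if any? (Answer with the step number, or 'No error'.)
Step 3

Step 3 is incorrect due to a wrong trig function.
The step shows: sin(θ)**(-2)
The correct value should be: cos(θ)**(-2)

Explanation: cos(θ) was incorrectly written as sin(θ): the term cos(θ)**(-2) was incorrectly written as sin(θ)**(-2)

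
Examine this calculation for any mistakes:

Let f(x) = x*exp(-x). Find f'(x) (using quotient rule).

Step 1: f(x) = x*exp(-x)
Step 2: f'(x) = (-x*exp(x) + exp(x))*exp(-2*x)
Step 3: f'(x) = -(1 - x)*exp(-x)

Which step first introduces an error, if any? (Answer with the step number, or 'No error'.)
Step 3

Step 3 is incorrect due to a sign flip.
The step shows: -(1 - x)*exp(-x)
The correct value should be: (1 - x)*exp(-x)

Explanation: The sign of the whole expression was flipped: the term (1 - x)*exp(-x) was incorrectly written as -(1 - x)*exp(-x)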